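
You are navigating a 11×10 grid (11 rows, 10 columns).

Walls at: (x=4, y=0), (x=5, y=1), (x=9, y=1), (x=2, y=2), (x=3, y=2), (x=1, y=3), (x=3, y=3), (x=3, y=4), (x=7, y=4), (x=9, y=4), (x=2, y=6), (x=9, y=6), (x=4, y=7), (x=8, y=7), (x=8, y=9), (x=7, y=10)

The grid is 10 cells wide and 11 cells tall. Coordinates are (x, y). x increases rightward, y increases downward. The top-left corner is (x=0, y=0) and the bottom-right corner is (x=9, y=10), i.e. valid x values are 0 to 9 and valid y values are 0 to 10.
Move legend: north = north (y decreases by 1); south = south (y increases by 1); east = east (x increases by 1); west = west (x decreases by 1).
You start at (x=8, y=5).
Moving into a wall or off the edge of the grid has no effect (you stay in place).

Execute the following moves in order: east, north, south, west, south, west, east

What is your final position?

Answer: Final position: (x=8, y=6)

Derivation:
Start: (x=8, y=5)
  east (east): (x=8, y=5) -> (x=9, y=5)
  north (north): blocked, stay at (x=9, y=5)
  south (south): blocked, stay at (x=9, y=5)
  west (west): (x=9, y=5) -> (x=8, y=5)
  south (south): (x=8, y=5) -> (x=8, y=6)
  west (west): (x=8, y=6) -> (x=7, y=6)
  east (east): (x=7, y=6) -> (x=8, y=6)
Final: (x=8, y=6)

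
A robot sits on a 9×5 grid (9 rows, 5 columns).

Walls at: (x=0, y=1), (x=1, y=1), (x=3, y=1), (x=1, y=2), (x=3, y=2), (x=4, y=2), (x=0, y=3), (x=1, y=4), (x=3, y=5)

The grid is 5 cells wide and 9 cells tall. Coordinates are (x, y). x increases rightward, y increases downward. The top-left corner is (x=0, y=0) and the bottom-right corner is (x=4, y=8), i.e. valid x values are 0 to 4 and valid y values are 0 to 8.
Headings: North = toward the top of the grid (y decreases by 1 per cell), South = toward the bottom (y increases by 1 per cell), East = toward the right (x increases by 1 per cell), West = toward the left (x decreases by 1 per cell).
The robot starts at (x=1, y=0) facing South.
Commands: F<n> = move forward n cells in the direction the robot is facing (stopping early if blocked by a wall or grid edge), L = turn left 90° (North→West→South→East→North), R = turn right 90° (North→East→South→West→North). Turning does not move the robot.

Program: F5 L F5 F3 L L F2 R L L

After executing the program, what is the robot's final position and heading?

Answer: Final position: (x=2, y=0), facing South

Derivation:
Start: (x=1, y=0), facing South
  F5: move forward 0/5 (blocked), now at (x=1, y=0)
  L: turn left, now facing East
  F5: move forward 3/5 (blocked), now at (x=4, y=0)
  F3: move forward 0/3 (blocked), now at (x=4, y=0)
  L: turn left, now facing North
  L: turn left, now facing West
  F2: move forward 2, now at (x=2, y=0)
  R: turn right, now facing North
  L: turn left, now facing West
  L: turn left, now facing South
Final: (x=2, y=0), facing South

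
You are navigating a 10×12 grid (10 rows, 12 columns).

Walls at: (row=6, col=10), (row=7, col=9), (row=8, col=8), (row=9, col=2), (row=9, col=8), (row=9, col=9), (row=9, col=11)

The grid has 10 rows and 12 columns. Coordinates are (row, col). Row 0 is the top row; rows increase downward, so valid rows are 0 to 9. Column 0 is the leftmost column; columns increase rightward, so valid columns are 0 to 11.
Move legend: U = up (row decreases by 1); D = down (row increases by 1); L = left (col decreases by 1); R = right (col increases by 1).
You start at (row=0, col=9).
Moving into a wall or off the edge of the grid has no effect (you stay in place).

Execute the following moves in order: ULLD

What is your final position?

Answer: Final position: (row=1, col=7)

Derivation:
Start: (row=0, col=9)
  U (up): blocked, stay at (row=0, col=9)
  L (left): (row=0, col=9) -> (row=0, col=8)
  L (left): (row=0, col=8) -> (row=0, col=7)
  D (down): (row=0, col=7) -> (row=1, col=7)
Final: (row=1, col=7)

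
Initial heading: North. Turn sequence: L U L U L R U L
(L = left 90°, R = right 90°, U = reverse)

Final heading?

Answer: Final heading: West

Derivation:
Start: North
  L (left (90° counter-clockwise)) -> West
  U (U-turn (180°)) -> East
  L (left (90° counter-clockwise)) -> North
  U (U-turn (180°)) -> South
  L (left (90° counter-clockwise)) -> East
  R (right (90° clockwise)) -> South
  U (U-turn (180°)) -> North
  L (left (90° counter-clockwise)) -> West
Final: West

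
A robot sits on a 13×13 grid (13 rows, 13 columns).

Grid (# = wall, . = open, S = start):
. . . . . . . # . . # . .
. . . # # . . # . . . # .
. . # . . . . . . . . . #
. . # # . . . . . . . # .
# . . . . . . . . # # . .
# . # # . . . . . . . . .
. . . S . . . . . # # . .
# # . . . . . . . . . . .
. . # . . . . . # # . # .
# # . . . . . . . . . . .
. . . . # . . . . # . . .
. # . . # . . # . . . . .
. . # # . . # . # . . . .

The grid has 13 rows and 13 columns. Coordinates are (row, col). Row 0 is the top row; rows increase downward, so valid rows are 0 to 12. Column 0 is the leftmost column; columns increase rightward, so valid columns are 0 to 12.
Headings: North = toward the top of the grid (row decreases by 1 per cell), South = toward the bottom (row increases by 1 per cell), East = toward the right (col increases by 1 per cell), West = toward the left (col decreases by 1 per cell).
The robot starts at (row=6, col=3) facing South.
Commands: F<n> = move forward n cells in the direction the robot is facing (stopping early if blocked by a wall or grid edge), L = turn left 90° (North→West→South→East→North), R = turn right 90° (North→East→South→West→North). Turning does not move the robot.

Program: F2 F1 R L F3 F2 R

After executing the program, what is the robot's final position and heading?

Start: (row=6, col=3), facing South
  F2: move forward 2, now at (row=8, col=3)
  F1: move forward 1, now at (row=9, col=3)
  R: turn right, now facing West
  L: turn left, now facing South
  F3: move forward 2/3 (blocked), now at (row=11, col=3)
  F2: move forward 0/2 (blocked), now at (row=11, col=3)
  R: turn right, now facing West
Final: (row=11, col=3), facing West

Answer: Final position: (row=11, col=3), facing West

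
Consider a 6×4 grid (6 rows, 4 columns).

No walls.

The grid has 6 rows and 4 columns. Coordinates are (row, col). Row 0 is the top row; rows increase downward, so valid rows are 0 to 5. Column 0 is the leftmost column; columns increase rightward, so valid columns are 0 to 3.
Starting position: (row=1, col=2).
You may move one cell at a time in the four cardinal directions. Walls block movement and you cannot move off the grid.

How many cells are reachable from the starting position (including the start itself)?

Answer: Reachable cells: 24

Derivation:
BFS flood-fill from (row=1, col=2):
  Distance 0: (row=1, col=2)
  Distance 1: (row=0, col=2), (row=1, col=1), (row=1, col=3), (row=2, col=2)
  Distance 2: (row=0, col=1), (row=0, col=3), (row=1, col=0), (row=2, col=1), (row=2, col=3), (row=3, col=2)
  Distance 3: (row=0, col=0), (row=2, col=0), (row=3, col=1), (row=3, col=3), (row=4, col=2)
  Distance 4: (row=3, col=0), (row=4, col=1), (row=4, col=3), (row=5, col=2)
  Distance 5: (row=4, col=0), (row=5, col=1), (row=5, col=3)
  Distance 6: (row=5, col=0)
Total reachable: 24 (grid has 24 open cells total)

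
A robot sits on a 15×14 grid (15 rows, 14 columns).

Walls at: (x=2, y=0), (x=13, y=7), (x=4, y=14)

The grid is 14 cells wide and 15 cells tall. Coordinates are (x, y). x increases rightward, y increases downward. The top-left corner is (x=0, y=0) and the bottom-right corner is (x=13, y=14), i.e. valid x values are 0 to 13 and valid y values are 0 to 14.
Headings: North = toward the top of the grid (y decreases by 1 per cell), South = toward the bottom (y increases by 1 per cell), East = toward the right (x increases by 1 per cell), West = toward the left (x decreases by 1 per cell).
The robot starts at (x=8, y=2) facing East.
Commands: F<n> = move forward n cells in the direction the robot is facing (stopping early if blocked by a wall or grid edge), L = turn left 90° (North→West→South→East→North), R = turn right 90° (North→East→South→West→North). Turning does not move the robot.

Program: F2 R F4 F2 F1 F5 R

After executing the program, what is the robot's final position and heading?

Answer: Final position: (x=10, y=14), facing West

Derivation:
Start: (x=8, y=2), facing East
  F2: move forward 2, now at (x=10, y=2)
  R: turn right, now facing South
  F4: move forward 4, now at (x=10, y=6)
  F2: move forward 2, now at (x=10, y=8)
  F1: move forward 1, now at (x=10, y=9)
  F5: move forward 5, now at (x=10, y=14)
  R: turn right, now facing West
Final: (x=10, y=14), facing West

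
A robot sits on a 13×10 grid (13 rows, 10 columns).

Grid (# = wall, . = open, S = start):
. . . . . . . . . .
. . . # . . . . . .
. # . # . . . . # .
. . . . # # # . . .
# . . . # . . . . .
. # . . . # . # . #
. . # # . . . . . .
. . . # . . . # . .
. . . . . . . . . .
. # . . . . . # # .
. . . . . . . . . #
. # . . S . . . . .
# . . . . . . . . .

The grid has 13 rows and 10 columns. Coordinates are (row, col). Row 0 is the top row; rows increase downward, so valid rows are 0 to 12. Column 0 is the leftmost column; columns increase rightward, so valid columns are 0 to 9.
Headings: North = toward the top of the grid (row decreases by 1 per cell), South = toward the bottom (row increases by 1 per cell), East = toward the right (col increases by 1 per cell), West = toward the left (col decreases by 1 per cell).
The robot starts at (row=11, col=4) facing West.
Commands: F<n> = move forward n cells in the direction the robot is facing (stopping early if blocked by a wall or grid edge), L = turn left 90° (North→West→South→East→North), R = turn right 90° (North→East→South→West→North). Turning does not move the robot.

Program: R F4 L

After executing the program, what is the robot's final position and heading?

Answer: Final position: (row=7, col=4), facing West

Derivation:
Start: (row=11, col=4), facing West
  R: turn right, now facing North
  F4: move forward 4, now at (row=7, col=4)
  L: turn left, now facing West
Final: (row=7, col=4), facing West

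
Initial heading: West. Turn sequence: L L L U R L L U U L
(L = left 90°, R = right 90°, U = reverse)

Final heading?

Start: West
  L (left (90° counter-clockwise)) -> South
  L (left (90° counter-clockwise)) -> East
  L (left (90° counter-clockwise)) -> North
  U (U-turn (180°)) -> South
  R (right (90° clockwise)) -> West
  L (left (90° counter-clockwise)) -> South
  L (left (90° counter-clockwise)) -> East
  U (U-turn (180°)) -> West
  U (U-turn (180°)) -> East
  L (left (90° counter-clockwise)) -> North
Final: North

Answer: Final heading: North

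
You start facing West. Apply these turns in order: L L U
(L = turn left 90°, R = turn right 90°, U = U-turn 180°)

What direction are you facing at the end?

Answer: Final heading: West

Derivation:
Start: West
  L (left (90° counter-clockwise)) -> South
  L (left (90° counter-clockwise)) -> East
  U (U-turn (180°)) -> West
Final: West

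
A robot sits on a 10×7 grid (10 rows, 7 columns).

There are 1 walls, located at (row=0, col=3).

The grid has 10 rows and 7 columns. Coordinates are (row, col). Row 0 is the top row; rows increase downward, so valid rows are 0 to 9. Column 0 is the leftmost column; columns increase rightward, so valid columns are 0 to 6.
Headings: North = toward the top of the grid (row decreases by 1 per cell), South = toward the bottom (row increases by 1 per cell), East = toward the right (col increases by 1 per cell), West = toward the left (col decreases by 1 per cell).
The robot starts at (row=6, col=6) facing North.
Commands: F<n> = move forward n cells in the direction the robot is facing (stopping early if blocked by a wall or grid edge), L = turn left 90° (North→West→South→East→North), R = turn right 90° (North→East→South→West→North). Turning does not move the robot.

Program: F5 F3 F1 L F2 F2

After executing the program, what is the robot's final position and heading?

Answer: Final position: (row=0, col=4), facing West

Derivation:
Start: (row=6, col=6), facing North
  F5: move forward 5, now at (row=1, col=6)
  F3: move forward 1/3 (blocked), now at (row=0, col=6)
  F1: move forward 0/1 (blocked), now at (row=0, col=6)
  L: turn left, now facing West
  F2: move forward 2, now at (row=0, col=4)
  F2: move forward 0/2 (blocked), now at (row=0, col=4)
Final: (row=0, col=4), facing West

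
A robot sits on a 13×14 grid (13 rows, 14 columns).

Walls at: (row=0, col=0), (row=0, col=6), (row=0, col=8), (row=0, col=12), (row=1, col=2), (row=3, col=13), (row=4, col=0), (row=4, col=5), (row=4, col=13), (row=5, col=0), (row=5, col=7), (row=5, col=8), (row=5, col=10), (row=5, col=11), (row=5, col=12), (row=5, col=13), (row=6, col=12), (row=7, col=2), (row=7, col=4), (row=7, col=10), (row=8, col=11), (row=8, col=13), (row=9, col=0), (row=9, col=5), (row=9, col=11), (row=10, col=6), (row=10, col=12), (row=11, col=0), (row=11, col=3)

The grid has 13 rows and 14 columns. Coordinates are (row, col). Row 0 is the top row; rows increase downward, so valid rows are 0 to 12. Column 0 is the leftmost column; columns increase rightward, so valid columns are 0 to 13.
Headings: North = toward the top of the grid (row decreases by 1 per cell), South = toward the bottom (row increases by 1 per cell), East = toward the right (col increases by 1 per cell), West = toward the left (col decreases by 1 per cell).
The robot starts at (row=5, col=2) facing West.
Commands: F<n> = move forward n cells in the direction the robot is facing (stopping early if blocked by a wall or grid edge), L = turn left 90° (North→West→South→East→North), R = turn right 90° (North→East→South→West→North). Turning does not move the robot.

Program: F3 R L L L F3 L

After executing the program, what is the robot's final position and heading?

Answer: Final position: (row=5, col=4), facing North

Derivation:
Start: (row=5, col=2), facing West
  F3: move forward 1/3 (blocked), now at (row=5, col=1)
  R: turn right, now facing North
  L: turn left, now facing West
  L: turn left, now facing South
  L: turn left, now facing East
  F3: move forward 3, now at (row=5, col=4)
  L: turn left, now facing North
Final: (row=5, col=4), facing North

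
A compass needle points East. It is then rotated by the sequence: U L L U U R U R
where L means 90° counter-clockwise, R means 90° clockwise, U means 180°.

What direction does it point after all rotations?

Answer: Final heading: East

Derivation:
Start: East
  U (U-turn (180°)) -> West
  L (left (90° counter-clockwise)) -> South
  L (left (90° counter-clockwise)) -> East
  U (U-turn (180°)) -> West
  U (U-turn (180°)) -> East
  R (right (90° clockwise)) -> South
  U (U-turn (180°)) -> North
  R (right (90° clockwise)) -> East
Final: East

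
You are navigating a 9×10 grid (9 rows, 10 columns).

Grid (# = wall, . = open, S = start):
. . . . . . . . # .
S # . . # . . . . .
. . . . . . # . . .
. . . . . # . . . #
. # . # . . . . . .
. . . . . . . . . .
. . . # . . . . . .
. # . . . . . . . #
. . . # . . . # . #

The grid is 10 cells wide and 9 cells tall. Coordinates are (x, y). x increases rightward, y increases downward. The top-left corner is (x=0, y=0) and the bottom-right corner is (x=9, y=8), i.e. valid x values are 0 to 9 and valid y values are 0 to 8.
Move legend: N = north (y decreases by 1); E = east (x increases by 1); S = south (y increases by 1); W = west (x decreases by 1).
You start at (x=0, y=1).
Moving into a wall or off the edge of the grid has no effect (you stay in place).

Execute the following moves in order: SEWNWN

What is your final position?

Answer: Final position: (x=0, y=0)

Derivation:
Start: (x=0, y=1)
  S (south): (x=0, y=1) -> (x=0, y=2)
  E (east): (x=0, y=2) -> (x=1, y=2)
  W (west): (x=1, y=2) -> (x=0, y=2)
  N (north): (x=0, y=2) -> (x=0, y=1)
  W (west): blocked, stay at (x=0, y=1)
  N (north): (x=0, y=1) -> (x=0, y=0)
Final: (x=0, y=0)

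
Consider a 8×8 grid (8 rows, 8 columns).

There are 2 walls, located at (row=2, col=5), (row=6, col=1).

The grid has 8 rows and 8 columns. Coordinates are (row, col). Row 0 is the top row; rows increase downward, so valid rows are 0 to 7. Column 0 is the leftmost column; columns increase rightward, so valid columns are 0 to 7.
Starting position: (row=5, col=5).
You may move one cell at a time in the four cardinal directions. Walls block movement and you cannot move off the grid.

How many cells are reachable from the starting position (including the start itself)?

Answer: Reachable cells: 62

Derivation:
BFS flood-fill from (row=5, col=5):
  Distance 0: (row=5, col=5)
  Distance 1: (row=4, col=5), (row=5, col=4), (row=5, col=6), (row=6, col=5)
  Distance 2: (row=3, col=5), (row=4, col=4), (row=4, col=6), (row=5, col=3), (row=5, col=7), (row=6, col=4), (row=6, col=6), (row=7, col=5)
  Distance 3: (row=3, col=4), (row=3, col=6), (row=4, col=3), (row=4, col=7), (row=5, col=2), (row=6, col=3), (row=6, col=7), (row=7, col=4), (row=7, col=6)
  Distance 4: (row=2, col=4), (row=2, col=6), (row=3, col=3), (row=3, col=7), (row=4, col=2), (row=5, col=1), (row=6, col=2), (row=7, col=3), (row=7, col=7)
  Distance 5: (row=1, col=4), (row=1, col=6), (row=2, col=3), (row=2, col=7), (row=3, col=2), (row=4, col=1), (row=5, col=0), (row=7, col=2)
  Distance 6: (row=0, col=4), (row=0, col=6), (row=1, col=3), (row=1, col=5), (row=1, col=7), (row=2, col=2), (row=3, col=1), (row=4, col=0), (row=6, col=0), (row=7, col=1)
  Distance 7: (row=0, col=3), (row=0, col=5), (row=0, col=7), (row=1, col=2), (row=2, col=1), (row=3, col=0), (row=7, col=0)
  Distance 8: (row=0, col=2), (row=1, col=1), (row=2, col=0)
  Distance 9: (row=0, col=1), (row=1, col=0)
  Distance 10: (row=0, col=0)
Total reachable: 62 (grid has 62 open cells total)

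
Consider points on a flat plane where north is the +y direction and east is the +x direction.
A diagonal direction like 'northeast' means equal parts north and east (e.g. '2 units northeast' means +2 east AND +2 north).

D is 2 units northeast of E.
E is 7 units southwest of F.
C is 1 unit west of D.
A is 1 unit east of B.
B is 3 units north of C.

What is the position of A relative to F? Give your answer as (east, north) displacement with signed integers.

Answer: A is at (east=-5, north=-2) relative to F.

Derivation:
Place F at the origin (east=0, north=0).
  E is 7 units southwest of F: delta (east=-7, north=-7); E at (east=-7, north=-7).
  D is 2 units northeast of E: delta (east=+2, north=+2); D at (east=-5, north=-5).
  C is 1 unit west of D: delta (east=-1, north=+0); C at (east=-6, north=-5).
  B is 3 units north of C: delta (east=+0, north=+3); B at (east=-6, north=-2).
  A is 1 unit east of B: delta (east=+1, north=+0); A at (east=-5, north=-2).
Therefore A relative to F: (east=-5, north=-2).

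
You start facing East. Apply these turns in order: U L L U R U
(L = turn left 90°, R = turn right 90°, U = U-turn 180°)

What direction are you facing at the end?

Start: East
  U (U-turn (180°)) -> West
  L (left (90° counter-clockwise)) -> South
  L (left (90° counter-clockwise)) -> East
  U (U-turn (180°)) -> West
  R (right (90° clockwise)) -> North
  U (U-turn (180°)) -> South
Final: South

Answer: Final heading: South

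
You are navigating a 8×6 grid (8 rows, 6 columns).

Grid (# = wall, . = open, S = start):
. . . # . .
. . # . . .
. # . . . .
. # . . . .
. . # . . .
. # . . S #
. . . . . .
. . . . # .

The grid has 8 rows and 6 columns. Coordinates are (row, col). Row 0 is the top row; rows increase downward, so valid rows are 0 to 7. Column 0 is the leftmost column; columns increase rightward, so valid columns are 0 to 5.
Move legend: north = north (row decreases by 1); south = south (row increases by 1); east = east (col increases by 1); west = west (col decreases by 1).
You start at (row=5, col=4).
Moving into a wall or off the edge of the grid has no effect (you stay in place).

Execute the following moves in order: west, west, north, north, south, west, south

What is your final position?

Answer: Final position: (row=7, col=1)

Derivation:
Start: (row=5, col=4)
  west (west): (row=5, col=4) -> (row=5, col=3)
  west (west): (row=5, col=3) -> (row=5, col=2)
  north (north): blocked, stay at (row=5, col=2)
  north (north): blocked, stay at (row=5, col=2)
  south (south): (row=5, col=2) -> (row=6, col=2)
  west (west): (row=6, col=2) -> (row=6, col=1)
  south (south): (row=6, col=1) -> (row=7, col=1)
Final: (row=7, col=1)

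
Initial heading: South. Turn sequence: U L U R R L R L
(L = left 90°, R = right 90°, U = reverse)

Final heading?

Answer: Final heading: South

Derivation:
Start: South
  U (U-turn (180°)) -> North
  L (left (90° counter-clockwise)) -> West
  U (U-turn (180°)) -> East
  R (right (90° clockwise)) -> South
  R (right (90° clockwise)) -> West
  L (left (90° counter-clockwise)) -> South
  R (right (90° clockwise)) -> West
  L (left (90° counter-clockwise)) -> South
Final: South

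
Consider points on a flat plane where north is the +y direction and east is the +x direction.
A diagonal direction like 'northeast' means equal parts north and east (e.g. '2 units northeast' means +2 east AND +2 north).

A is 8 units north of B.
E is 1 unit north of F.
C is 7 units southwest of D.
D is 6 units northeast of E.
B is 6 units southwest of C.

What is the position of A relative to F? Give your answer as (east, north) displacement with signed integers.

Place F at the origin (east=0, north=0).
  E is 1 unit north of F: delta (east=+0, north=+1); E at (east=0, north=1).
  D is 6 units northeast of E: delta (east=+6, north=+6); D at (east=6, north=7).
  C is 7 units southwest of D: delta (east=-7, north=-7); C at (east=-1, north=0).
  B is 6 units southwest of C: delta (east=-6, north=-6); B at (east=-7, north=-6).
  A is 8 units north of B: delta (east=+0, north=+8); A at (east=-7, north=2).
Therefore A relative to F: (east=-7, north=2).

Answer: A is at (east=-7, north=2) relative to F.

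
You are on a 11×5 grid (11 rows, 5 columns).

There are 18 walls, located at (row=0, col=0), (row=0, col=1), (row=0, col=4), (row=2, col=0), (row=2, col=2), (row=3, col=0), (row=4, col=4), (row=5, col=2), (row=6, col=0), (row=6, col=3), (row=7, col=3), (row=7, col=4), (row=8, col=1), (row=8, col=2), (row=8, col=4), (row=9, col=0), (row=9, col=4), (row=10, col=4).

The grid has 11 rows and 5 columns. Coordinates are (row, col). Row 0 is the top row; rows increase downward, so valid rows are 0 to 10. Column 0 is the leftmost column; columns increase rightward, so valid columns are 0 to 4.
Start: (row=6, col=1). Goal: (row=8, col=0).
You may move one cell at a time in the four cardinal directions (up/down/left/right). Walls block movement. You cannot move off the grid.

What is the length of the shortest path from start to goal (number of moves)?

Answer: Shortest path length: 3

Derivation:
BFS from (row=6, col=1) until reaching (row=8, col=0):
  Distance 0: (row=6, col=1)
  Distance 1: (row=5, col=1), (row=6, col=2), (row=7, col=1)
  Distance 2: (row=4, col=1), (row=5, col=0), (row=7, col=0), (row=7, col=2)
  Distance 3: (row=3, col=1), (row=4, col=0), (row=4, col=2), (row=8, col=0)  <- goal reached here
One shortest path (3 moves): (row=6, col=1) -> (row=7, col=1) -> (row=7, col=0) -> (row=8, col=0)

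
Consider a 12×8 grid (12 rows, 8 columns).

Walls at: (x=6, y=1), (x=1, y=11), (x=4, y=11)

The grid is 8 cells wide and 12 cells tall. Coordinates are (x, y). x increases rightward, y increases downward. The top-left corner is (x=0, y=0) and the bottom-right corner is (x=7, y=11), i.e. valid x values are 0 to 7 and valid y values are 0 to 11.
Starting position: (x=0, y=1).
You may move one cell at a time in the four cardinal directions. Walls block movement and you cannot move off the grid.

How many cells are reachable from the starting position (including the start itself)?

Answer: Reachable cells: 93

Derivation:
BFS flood-fill from (x=0, y=1):
  Distance 0: (x=0, y=1)
  Distance 1: (x=0, y=0), (x=1, y=1), (x=0, y=2)
  Distance 2: (x=1, y=0), (x=2, y=1), (x=1, y=2), (x=0, y=3)
  Distance 3: (x=2, y=0), (x=3, y=1), (x=2, y=2), (x=1, y=3), (x=0, y=4)
  Distance 4: (x=3, y=0), (x=4, y=1), (x=3, y=2), (x=2, y=3), (x=1, y=4), (x=0, y=5)
  Distance 5: (x=4, y=0), (x=5, y=1), (x=4, y=2), (x=3, y=3), (x=2, y=4), (x=1, y=5), (x=0, y=6)
  Distance 6: (x=5, y=0), (x=5, y=2), (x=4, y=3), (x=3, y=4), (x=2, y=5), (x=1, y=6), (x=0, y=7)
  Distance 7: (x=6, y=0), (x=6, y=2), (x=5, y=3), (x=4, y=4), (x=3, y=5), (x=2, y=6), (x=1, y=7), (x=0, y=8)
  Distance 8: (x=7, y=0), (x=7, y=2), (x=6, y=3), (x=5, y=4), (x=4, y=5), (x=3, y=6), (x=2, y=7), (x=1, y=8), (x=0, y=9)
  Distance 9: (x=7, y=1), (x=7, y=3), (x=6, y=4), (x=5, y=5), (x=4, y=6), (x=3, y=7), (x=2, y=8), (x=1, y=9), (x=0, y=10)
  Distance 10: (x=7, y=4), (x=6, y=5), (x=5, y=6), (x=4, y=7), (x=3, y=8), (x=2, y=9), (x=1, y=10), (x=0, y=11)
  Distance 11: (x=7, y=5), (x=6, y=6), (x=5, y=7), (x=4, y=8), (x=3, y=9), (x=2, y=10)
  Distance 12: (x=7, y=6), (x=6, y=7), (x=5, y=8), (x=4, y=9), (x=3, y=10), (x=2, y=11)
  Distance 13: (x=7, y=7), (x=6, y=8), (x=5, y=9), (x=4, y=10), (x=3, y=11)
  Distance 14: (x=7, y=8), (x=6, y=9), (x=5, y=10)
  Distance 15: (x=7, y=9), (x=6, y=10), (x=5, y=11)
  Distance 16: (x=7, y=10), (x=6, y=11)
  Distance 17: (x=7, y=11)
Total reachable: 93 (grid has 93 open cells total)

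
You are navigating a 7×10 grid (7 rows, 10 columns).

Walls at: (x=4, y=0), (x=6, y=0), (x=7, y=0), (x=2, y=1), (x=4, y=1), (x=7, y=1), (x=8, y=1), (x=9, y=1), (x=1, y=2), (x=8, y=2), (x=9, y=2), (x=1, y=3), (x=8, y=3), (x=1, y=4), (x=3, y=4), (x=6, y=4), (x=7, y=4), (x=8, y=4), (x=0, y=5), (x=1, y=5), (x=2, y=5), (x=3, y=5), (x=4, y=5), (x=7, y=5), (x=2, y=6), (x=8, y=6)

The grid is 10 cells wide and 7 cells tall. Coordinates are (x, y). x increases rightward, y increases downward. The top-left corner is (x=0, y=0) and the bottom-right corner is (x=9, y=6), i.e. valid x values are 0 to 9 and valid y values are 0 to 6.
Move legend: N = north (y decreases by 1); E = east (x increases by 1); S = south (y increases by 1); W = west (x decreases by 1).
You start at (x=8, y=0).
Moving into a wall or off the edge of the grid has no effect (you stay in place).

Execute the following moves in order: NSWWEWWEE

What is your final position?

Start: (x=8, y=0)
  N (north): blocked, stay at (x=8, y=0)
  S (south): blocked, stay at (x=8, y=0)
  W (west): blocked, stay at (x=8, y=0)
  W (west): blocked, stay at (x=8, y=0)
  E (east): (x=8, y=0) -> (x=9, y=0)
  W (west): (x=9, y=0) -> (x=8, y=0)
  W (west): blocked, stay at (x=8, y=0)
  E (east): (x=8, y=0) -> (x=9, y=0)
  E (east): blocked, stay at (x=9, y=0)
Final: (x=9, y=0)

Answer: Final position: (x=9, y=0)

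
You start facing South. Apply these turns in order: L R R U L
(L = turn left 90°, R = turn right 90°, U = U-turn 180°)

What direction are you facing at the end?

Start: South
  L (left (90° counter-clockwise)) -> East
  R (right (90° clockwise)) -> South
  R (right (90° clockwise)) -> West
  U (U-turn (180°)) -> East
  L (left (90° counter-clockwise)) -> North
Final: North

Answer: Final heading: North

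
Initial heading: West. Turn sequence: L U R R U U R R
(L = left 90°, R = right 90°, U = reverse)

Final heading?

Answer: Final heading: North

Derivation:
Start: West
  L (left (90° counter-clockwise)) -> South
  U (U-turn (180°)) -> North
  R (right (90° clockwise)) -> East
  R (right (90° clockwise)) -> South
  U (U-turn (180°)) -> North
  U (U-turn (180°)) -> South
  R (right (90° clockwise)) -> West
  R (right (90° clockwise)) -> North
Final: North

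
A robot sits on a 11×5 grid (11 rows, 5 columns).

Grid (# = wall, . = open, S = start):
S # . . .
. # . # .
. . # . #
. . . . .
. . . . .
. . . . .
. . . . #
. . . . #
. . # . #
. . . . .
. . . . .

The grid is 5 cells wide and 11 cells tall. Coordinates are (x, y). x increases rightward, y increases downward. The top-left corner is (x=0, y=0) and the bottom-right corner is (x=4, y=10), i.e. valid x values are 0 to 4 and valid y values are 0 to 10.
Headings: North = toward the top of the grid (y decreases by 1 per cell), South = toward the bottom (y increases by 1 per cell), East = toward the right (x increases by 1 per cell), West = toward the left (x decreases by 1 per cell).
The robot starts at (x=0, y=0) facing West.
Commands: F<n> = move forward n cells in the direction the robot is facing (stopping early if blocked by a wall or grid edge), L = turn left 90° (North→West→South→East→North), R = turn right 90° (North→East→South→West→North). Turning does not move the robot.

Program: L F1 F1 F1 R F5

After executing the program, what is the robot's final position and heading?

Answer: Final position: (x=0, y=3), facing West

Derivation:
Start: (x=0, y=0), facing West
  L: turn left, now facing South
  F1: move forward 1, now at (x=0, y=1)
  F1: move forward 1, now at (x=0, y=2)
  F1: move forward 1, now at (x=0, y=3)
  R: turn right, now facing West
  F5: move forward 0/5 (blocked), now at (x=0, y=3)
Final: (x=0, y=3), facing West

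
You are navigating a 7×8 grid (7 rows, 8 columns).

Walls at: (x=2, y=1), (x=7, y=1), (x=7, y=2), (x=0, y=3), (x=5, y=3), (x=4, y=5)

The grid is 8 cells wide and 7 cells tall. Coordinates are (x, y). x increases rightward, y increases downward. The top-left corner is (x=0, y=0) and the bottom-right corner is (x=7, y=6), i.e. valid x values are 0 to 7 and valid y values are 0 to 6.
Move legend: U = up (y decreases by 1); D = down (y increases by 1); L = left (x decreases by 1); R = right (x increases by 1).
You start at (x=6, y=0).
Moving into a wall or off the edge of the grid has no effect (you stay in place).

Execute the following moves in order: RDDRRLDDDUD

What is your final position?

Answer: Final position: (x=6, y=3)

Derivation:
Start: (x=6, y=0)
  R (right): (x=6, y=0) -> (x=7, y=0)
  D (down): blocked, stay at (x=7, y=0)
  D (down): blocked, stay at (x=7, y=0)
  R (right): blocked, stay at (x=7, y=0)
  R (right): blocked, stay at (x=7, y=0)
  L (left): (x=7, y=0) -> (x=6, y=0)
  D (down): (x=6, y=0) -> (x=6, y=1)
  D (down): (x=6, y=1) -> (x=6, y=2)
  D (down): (x=6, y=2) -> (x=6, y=3)
  U (up): (x=6, y=3) -> (x=6, y=2)
  D (down): (x=6, y=2) -> (x=6, y=3)
Final: (x=6, y=3)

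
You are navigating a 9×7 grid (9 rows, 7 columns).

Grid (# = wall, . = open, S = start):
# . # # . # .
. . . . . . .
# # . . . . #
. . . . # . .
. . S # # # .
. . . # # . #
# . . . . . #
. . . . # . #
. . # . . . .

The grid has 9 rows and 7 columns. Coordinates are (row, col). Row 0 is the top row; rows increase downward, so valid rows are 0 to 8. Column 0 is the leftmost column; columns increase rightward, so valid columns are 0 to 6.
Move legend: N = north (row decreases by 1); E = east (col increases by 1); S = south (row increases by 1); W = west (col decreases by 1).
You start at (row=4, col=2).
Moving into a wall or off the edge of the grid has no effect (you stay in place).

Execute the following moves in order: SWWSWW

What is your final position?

Start: (row=4, col=2)
  S (south): (row=4, col=2) -> (row=5, col=2)
  W (west): (row=5, col=2) -> (row=5, col=1)
  W (west): (row=5, col=1) -> (row=5, col=0)
  S (south): blocked, stay at (row=5, col=0)
  W (west): blocked, stay at (row=5, col=0)
  W (west): blocked, stay at (row=5, col=0)
Final: (row=5, col=0)

Answer: Final position: (row=5, col=0)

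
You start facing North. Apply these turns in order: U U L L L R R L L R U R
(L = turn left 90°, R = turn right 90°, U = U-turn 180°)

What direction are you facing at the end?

Answer: Final heading: East

Derivation:
Start: North
  U (U-turn (180°)) -> South
  U (U-turn (180°)) -> North
  L (left (90° counter-clockwise)) -> West
  L (left (90° counter-clockwise)) -> South
  L (left (90° counter-clockwise)) -> East
  R (right (90° clockwise)) -> South
  R (right (90° clockwise)) -> West
  L (left (90° counter-clockwise)) -> South
  L (left (90° counter-clockwise)) -> East
  R (right (90° clockwise)) -> South
  U (U-turn (180°)) -> North
  R (right (90° clockwise)) -> East
Final: East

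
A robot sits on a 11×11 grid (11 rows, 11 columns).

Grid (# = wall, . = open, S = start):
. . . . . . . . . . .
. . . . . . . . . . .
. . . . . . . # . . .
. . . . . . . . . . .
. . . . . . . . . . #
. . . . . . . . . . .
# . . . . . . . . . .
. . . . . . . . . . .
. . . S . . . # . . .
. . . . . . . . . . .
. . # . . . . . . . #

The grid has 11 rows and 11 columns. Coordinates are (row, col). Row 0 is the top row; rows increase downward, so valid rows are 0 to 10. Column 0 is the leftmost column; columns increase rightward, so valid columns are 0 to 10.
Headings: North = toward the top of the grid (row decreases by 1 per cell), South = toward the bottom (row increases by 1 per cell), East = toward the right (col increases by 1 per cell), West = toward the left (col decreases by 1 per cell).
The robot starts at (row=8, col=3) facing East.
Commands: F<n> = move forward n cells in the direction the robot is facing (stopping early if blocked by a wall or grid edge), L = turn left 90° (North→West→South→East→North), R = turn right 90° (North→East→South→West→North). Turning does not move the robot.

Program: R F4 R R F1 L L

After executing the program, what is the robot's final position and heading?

Answer: Final position: (row=9, col=3), facing South

Derivation:
Start: (row=8, col=3), facing East
  R: turn right, now facing South
  F4: move forward 2/4 (blocked), now at (row=10, col=3)
  R: turn right, now facing West
  R: turn right, now facing North
  F1: move forward 1, now at (row=9, col=3)
  L: turn left, now facing West
  L: turn left, now facing South
Final: (row=9, col=3), facing South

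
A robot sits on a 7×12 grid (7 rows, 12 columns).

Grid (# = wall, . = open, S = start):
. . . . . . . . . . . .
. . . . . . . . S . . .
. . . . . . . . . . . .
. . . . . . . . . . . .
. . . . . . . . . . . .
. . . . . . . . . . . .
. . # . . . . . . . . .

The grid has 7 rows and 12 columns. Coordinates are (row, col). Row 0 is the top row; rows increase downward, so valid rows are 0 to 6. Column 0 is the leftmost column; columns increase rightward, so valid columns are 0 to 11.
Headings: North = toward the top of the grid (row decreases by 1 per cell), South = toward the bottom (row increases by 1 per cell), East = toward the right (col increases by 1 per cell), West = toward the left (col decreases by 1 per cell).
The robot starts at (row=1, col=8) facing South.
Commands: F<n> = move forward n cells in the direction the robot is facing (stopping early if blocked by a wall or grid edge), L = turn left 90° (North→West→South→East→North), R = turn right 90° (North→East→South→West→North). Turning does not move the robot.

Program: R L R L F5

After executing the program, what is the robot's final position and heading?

Start: (row=1, col=8), facing South
  R: turn right, now facing West
  L: turn left, now facing South
  R: turn right, now facing West
  L: turn left, now facing South
  F5: move forward 5, now at (row=6, col=8)
Final: (row=6, col=8), facing South

Answer: Final position: (row=6, col=8), facing South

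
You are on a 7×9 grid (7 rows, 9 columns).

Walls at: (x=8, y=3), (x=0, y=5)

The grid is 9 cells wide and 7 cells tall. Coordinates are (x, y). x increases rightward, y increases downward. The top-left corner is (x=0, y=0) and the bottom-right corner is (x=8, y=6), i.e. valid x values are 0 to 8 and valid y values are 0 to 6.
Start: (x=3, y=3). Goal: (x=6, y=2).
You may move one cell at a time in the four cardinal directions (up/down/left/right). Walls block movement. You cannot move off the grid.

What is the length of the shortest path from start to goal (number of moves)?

BFS from (x=3, y=3) until reaching (x=6, y=2):
  Distance 0: (x=3, y=3)
  Distance 1: (x=3, y=2), (x=2, y=3), (x=4, y=3), (x=3, y=4)
  Distance 2: (x=3, y=1), (x=2, y=2), (x=4, y=2), (x=1, y=3), (x=5, y=3), (x=2, y=4), (x=4, y=4), (x=3, y=5)
  Distance 3: (x=3, y=0), (x=2, y=1), (x=4, y=1), (x=1, y=2), (x=5, y=2), (x=0, y=3), (x=6, y=3), (x=1, y=4), (x=5, y=4), (x=2, y=5), (x=4, y=5), (x=3, y=6)
  Distance 4: (x=2, y=0), (x=4, y=0), (x=1, y=1), (x=5, y=1), (x=0, y=2), (x=6, y=2), (x=7, y=3), (x=0, y=4), (x=6, y=4), (x=1, y=5), (x=5, y=5), (x=2, y=6), (x=4, y=6)  <- goal reached here
One shortest path (4 moves): (x=3, y=3) -> (x=4, y=3) -> (x=5, y=3) -> (x=6, y=3) -> (x=6, y=2)

Answer: Shortest path length: 4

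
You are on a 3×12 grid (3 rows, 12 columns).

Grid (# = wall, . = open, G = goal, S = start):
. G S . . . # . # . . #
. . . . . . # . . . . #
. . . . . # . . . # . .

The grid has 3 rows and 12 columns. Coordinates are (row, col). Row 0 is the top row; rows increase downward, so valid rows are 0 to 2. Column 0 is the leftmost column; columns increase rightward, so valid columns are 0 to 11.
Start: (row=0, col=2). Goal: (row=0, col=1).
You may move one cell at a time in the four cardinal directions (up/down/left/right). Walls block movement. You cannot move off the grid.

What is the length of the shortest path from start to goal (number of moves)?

Answer: Shortest path length: 1

Derivation:
BFS from (row=0, col=2) until reaching (row=0, col=1):
  Distance 0: (row=0, col=2)
  Distance 1: (row=0, col=1), (row=0, col=3), (row=1, col=2)  <- goal reached here
One shortest path (1 moves): (row=0, col=2) -> (row=0, col=1)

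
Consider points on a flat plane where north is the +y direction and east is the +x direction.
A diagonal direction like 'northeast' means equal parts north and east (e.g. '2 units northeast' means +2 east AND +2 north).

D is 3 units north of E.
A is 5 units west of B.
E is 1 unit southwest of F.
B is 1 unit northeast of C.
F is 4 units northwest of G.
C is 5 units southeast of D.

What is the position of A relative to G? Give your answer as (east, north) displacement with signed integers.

Place G at the origin (east=0, north=0).
  F is 4 units northwest of G: delta (east=-4, north=+4); F at (east=-4, north=4).
  E is 1 unit southwest of F: delta (east=-1, north=-1); E at (east=-5, north=3).
  D is 3 units north of E: delta (east=+0, north=+3); D at (east=-5, north=6).
  C is 5 units southeast of D: delta (east=+5, north=-5); C at (east=0, north=1).
  B is 1 unit northeast of C: delta (east=+1, north=+1); B at (east=1, north=2).
  A is 5 units west of B: delta (east=-5, north=+0); A at (east=-4, north=2).
Therefore A relative to G: (east=-4, north=2).

Answer: A is at (east=-4, north=2) relative to G.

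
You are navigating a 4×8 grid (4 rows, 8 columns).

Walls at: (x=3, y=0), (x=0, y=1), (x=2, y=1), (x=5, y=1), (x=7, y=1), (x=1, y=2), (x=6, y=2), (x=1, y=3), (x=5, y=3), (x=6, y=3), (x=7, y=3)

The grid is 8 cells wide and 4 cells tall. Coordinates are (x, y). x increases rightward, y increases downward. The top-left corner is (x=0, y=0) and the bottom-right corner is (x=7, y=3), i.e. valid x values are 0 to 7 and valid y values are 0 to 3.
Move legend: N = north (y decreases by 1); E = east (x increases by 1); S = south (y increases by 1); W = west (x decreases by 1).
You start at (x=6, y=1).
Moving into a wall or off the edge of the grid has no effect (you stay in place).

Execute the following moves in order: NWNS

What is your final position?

Answer: Final position: (x=5, y=0)

Derivation:
Start: (x=6, y=1)
  N (north): (x=6, y=1) -> (x=6, y=0)
  W (west): (x=6, y=0) -> (x=5, y=0)
  N (north): blocked, stay at (x=5, y=0)
  S (south): blocked, stay at (x=5, y=0)
Final: (x=5, y=0)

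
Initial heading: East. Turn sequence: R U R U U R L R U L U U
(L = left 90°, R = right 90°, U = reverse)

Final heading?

Answer: Final heading: West

Derivation:
Start: East
  R (right (90° clockwise)) -> South
  U (U-turn (180°)) -> North
  R (right (90° clockwise)) -> East
  U (U-turn (180°)) -> West
  U (U-turn (180°)) -> East
  R (right (90° clockwise)) -> South
  L (left (90° counter-clockwise)) -> East
  R (right (90° clockwise)) -> South
  U (U-turn (180°)) -> North
  L (left (90° counter-clockwise)) -> West
  U (U-turn (180°)) -> East
  U (U-turn (180°)) -> West
Final: West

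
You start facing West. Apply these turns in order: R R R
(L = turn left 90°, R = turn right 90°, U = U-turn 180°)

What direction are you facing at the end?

Start: West
  R (right (90° clockwise)) -> North
  R (right (90° clockwise)) -> East
  R (right (90° clockwise)) -> South
Final: South

Answer: Final heading: South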